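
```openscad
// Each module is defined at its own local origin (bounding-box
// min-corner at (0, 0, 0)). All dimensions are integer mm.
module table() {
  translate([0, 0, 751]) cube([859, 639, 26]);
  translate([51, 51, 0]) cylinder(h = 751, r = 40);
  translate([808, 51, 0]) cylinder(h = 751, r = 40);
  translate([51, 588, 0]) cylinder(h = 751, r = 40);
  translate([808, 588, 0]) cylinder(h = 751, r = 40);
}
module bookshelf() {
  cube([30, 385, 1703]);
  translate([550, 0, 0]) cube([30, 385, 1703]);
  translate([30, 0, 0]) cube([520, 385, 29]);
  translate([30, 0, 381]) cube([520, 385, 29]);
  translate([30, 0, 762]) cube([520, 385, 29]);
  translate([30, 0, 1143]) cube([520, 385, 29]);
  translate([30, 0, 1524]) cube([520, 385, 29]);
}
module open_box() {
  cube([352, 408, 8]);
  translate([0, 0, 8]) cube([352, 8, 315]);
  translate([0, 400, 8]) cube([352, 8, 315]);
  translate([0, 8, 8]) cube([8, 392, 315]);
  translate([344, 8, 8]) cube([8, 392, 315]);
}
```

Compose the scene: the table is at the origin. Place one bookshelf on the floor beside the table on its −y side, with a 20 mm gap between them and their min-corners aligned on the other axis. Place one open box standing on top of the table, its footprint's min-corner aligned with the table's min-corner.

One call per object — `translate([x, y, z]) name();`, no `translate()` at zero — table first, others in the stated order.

table();
translate([0, -405, 0]) bookshelf();
translate([0, 0, 777]) open_box();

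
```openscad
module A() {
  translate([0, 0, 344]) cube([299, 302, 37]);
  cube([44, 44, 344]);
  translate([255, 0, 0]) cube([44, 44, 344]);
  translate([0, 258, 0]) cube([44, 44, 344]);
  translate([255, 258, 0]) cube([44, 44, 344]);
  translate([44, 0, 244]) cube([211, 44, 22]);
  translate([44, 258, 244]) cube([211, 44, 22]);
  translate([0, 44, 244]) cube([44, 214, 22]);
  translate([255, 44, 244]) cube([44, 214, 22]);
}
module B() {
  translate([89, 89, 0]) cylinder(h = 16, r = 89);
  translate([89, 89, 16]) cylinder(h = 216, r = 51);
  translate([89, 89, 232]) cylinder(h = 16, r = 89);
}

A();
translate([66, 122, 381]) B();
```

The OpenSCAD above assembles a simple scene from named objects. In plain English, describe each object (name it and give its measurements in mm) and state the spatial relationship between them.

A is a four-legged stool. The seat is a 299×302×37 mm slab whose top surface is at z = 381 mm; four square legs, each 44×44 mm in cross-section, run from the floor (z = 0) to the underside of the seat, each flush with a corner of the seat. Four stretchers, 44 mm wide and 22 mm tall, connect adjacent legs with their undersides at z = 244 mm, each running between the inner faces of the legs it joins and aligned with the legs' outer faces on the other axis.

B is a spool: two coaxial disc flanges of radius 89 mm and thickness 16 mm, joined by a core cylinder of radius 51 mm and height 216 mm. The lower flange rests on z = 0 and the three cylinders share a vertical axis.

The spool is on top of the stool.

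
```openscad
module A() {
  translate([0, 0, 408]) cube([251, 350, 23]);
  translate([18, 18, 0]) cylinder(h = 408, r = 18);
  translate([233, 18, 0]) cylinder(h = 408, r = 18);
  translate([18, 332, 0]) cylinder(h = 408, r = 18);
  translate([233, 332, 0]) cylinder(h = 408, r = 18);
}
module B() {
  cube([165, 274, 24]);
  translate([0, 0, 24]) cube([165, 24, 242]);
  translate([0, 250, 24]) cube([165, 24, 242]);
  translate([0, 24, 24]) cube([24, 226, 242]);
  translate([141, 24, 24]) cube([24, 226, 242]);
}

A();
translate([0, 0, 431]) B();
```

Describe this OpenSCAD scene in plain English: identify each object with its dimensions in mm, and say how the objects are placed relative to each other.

A is a simple wooden stool: a rectangular seat 251 mm (x) by 350 mm (y), 23 mm thick, top face at z = 431 mm, on four round legs, each 36 mm in diameter. The legs rest on z = 0, each leg's axis is inset half a diameter from the nearest pair of seat edges (so the leg's bounding box is flush with the corner).

B is an open storage box with external size 165×274×266 mm and wall thickness 24 mm (the base is also 24 mm thick). The base covers the whole footprint; the four walls stand on the base, with the y-facing walls full-width and the x-facing walls fitting between their inner faces.

The open box is on top of the stool.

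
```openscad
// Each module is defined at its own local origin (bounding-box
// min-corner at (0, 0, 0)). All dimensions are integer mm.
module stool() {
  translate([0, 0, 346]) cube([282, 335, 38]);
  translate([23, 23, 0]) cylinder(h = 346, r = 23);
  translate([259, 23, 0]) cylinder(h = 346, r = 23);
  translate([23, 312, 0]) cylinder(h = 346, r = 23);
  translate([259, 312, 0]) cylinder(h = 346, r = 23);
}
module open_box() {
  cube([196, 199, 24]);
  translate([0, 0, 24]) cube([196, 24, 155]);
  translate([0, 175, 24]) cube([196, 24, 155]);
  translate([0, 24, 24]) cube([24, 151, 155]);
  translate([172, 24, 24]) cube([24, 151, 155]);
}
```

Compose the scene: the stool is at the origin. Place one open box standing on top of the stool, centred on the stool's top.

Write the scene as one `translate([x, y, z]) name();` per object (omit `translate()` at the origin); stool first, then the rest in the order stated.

stool();
translate([43, 68, 384]) open_box();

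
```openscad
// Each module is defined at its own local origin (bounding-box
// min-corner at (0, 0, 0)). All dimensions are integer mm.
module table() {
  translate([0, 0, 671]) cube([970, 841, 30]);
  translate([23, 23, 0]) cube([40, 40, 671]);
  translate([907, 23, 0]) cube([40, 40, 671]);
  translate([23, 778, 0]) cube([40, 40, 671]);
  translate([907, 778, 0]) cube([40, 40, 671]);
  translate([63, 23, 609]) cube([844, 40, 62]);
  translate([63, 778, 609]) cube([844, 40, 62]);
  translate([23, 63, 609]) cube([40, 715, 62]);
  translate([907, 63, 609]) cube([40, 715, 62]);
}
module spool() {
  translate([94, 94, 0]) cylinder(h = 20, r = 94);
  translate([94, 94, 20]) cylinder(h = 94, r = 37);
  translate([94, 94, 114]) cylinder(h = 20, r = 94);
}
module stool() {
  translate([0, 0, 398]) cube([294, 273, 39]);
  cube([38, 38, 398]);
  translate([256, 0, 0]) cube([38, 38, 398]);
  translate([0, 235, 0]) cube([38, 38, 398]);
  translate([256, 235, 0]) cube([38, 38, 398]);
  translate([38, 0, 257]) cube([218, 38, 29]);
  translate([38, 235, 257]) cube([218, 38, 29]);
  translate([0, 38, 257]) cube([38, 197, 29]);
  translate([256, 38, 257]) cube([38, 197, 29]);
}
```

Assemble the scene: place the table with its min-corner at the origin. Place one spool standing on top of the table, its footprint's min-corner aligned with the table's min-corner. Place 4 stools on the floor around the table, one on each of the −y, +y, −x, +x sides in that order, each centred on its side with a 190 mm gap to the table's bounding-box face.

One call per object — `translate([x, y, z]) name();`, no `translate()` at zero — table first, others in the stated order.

table();
translate([0, 0, 701]) spool();
translate([338, -463, 0]) stool();
translate([338, 1031, 0]) stool();
translate([-484, 284, 0]) stool();
translate([1160, 284, 0]) stool();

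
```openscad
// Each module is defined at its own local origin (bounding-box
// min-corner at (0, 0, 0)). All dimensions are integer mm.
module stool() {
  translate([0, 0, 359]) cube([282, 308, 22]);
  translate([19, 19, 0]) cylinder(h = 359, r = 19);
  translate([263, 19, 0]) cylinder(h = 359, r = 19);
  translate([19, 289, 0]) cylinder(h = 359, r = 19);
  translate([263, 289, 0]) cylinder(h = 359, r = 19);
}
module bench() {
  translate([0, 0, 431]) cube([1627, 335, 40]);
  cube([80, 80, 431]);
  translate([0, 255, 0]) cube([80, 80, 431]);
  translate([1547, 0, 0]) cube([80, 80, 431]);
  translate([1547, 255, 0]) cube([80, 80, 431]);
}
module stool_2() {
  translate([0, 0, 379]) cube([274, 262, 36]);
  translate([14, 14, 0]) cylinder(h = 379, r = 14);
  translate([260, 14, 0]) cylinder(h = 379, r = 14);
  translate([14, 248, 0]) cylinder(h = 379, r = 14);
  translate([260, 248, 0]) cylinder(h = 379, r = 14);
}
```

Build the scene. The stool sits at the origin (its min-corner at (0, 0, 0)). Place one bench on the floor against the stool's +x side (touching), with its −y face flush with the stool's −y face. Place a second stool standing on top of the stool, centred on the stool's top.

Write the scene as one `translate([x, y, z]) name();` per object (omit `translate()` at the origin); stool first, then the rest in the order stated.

stool();
translate([282, 0, 0]) bench();
translate([4, 23, 381]) stool_2();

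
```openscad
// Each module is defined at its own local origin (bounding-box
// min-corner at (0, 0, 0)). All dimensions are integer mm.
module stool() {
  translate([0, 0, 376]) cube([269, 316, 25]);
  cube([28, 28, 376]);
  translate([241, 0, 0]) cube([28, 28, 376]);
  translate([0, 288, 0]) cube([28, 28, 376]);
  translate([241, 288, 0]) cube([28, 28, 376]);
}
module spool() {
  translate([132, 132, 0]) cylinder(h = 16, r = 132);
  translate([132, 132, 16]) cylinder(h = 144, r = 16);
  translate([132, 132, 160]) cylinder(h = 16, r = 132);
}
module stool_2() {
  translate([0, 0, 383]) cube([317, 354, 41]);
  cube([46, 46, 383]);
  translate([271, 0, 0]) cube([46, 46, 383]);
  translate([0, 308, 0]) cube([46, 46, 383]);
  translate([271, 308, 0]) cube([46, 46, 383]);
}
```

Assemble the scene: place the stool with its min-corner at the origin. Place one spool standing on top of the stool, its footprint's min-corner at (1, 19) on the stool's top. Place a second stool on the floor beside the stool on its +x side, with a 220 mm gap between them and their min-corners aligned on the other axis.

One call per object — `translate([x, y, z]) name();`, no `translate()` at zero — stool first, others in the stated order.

stool();
translate([1, 19, 401]) spool();
translate([489, 0, 0]) stool_2();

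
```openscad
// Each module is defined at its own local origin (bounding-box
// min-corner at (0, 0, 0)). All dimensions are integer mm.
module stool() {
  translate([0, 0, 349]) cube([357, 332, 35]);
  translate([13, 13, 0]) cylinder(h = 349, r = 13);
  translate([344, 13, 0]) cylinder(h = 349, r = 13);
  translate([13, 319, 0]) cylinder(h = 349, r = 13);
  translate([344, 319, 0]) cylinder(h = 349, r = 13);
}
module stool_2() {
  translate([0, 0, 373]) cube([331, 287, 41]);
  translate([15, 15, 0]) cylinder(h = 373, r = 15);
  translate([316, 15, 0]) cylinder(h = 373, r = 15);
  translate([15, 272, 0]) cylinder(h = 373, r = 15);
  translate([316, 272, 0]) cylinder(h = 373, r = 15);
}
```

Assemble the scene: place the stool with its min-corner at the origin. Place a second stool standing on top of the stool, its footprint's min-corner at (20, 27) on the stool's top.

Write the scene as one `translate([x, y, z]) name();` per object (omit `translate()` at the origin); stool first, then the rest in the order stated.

stool();
translate([20, 27, 384]) stool_2();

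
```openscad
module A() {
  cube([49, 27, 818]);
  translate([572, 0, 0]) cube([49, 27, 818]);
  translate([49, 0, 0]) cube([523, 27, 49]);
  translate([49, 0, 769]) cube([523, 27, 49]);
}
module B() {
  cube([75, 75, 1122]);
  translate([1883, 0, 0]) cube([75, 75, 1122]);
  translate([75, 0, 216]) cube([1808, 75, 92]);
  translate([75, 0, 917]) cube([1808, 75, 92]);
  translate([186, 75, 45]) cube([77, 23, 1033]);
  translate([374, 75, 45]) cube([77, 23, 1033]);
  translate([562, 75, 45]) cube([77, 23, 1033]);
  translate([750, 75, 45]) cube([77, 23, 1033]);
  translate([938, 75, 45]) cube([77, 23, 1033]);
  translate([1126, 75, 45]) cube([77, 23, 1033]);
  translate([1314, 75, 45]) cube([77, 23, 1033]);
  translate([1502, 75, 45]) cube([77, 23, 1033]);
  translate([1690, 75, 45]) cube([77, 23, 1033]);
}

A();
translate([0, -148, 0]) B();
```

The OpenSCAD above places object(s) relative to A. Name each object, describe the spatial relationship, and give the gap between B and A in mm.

The fence section's nearest face is 50 mm from the picture frame's −y face.

A is a picture frame. B is a fence section. The fence section is on the floor beside the picture frame on its −y side. The gap between the fence section and the picture frame is 50 mm.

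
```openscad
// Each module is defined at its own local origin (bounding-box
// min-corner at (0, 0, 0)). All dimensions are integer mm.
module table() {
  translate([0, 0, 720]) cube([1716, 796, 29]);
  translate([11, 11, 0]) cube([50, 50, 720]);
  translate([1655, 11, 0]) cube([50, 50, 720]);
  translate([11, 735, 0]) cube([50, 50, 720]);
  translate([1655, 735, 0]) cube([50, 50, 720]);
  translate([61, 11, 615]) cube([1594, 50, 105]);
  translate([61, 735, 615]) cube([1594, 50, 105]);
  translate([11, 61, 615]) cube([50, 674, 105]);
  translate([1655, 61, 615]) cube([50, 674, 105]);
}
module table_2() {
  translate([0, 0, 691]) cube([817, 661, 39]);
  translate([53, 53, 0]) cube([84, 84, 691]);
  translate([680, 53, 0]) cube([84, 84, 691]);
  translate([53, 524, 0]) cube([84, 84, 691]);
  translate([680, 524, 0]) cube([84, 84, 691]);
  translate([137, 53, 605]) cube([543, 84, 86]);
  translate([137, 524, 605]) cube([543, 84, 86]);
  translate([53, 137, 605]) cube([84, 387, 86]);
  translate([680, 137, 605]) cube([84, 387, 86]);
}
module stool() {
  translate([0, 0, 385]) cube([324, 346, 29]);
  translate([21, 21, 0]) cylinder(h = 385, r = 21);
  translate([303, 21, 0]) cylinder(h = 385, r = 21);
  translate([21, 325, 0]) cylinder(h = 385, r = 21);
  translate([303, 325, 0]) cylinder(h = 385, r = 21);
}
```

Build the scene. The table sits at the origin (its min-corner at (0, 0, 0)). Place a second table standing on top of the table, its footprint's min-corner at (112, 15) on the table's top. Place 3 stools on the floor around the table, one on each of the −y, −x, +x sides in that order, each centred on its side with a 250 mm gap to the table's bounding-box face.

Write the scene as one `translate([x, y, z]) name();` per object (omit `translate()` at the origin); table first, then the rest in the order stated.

table();
translate([112, 15, 749]) table_2();
translate([696, -596, 0]) stool();
translate([-574, 225, 0]) stool();
translate([1966, 225, 0]) stool();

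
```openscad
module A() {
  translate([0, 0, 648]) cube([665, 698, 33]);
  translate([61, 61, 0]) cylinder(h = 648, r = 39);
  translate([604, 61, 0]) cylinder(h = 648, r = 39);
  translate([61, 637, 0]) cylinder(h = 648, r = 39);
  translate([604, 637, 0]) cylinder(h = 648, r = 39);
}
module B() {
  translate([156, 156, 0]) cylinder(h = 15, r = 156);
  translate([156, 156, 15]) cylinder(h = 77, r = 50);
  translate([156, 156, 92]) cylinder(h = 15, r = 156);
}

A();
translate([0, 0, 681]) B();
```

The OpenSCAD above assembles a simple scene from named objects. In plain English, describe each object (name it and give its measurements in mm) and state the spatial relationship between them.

A is a table: top 665 mm (x) × 698 mm (y), 33 mm thick, upper face at z = 681 mm, on four round legs of 78 mm diameter, each leg's bounding box inset 22 mm from the nearest pair of top edges, running from z = 0 to the bottom of the top.

B is a spool: two coaxial disc flanges of radius 156 mm and thickness 15 mm, joined by a core cylinder of radius 50 mm and height 77 mm. The lower flange rests on z = 0 and the three cylinders share a vertical axis.

The spool is on top of the table.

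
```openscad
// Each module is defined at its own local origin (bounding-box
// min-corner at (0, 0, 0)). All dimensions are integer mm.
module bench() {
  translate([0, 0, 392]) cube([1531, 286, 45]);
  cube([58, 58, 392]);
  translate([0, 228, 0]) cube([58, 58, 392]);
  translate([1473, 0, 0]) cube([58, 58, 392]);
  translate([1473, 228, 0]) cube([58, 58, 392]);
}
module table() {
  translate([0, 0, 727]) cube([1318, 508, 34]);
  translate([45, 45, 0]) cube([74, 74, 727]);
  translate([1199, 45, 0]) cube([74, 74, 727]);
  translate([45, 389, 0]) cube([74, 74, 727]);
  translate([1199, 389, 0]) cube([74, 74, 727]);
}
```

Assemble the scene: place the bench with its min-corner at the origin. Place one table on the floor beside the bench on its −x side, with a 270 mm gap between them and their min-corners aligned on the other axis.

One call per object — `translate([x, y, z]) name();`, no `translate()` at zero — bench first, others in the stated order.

bench();
translate([-1588, 0, 0]) table();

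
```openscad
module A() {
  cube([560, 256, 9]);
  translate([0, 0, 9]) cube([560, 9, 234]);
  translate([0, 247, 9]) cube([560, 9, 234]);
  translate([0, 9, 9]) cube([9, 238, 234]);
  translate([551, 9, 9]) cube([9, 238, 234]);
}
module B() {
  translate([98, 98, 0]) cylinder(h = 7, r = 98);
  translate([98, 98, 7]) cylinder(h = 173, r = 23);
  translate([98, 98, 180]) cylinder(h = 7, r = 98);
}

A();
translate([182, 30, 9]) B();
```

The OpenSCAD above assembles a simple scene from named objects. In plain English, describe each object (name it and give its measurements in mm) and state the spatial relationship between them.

A is an open-topped rectangular box: outside dimensions 560×256×243 mm, with a uniform wall and base thickness of 9 mm. The base is a full 560×256 slab on the floor; four walls sit on top of the base. The front and back walls (the −y and +y sides) span the full width; the two side walls fit between them.

B is a spool: two coaxial disc flanges of radius 98 mm and thickness 7 mm, joined by a core cylinder of radius 23 mm and height 173 mm. The lower flange rests on z = 0 and the three cylinders share a vertical axis.

The spool sits inside the open box, centred.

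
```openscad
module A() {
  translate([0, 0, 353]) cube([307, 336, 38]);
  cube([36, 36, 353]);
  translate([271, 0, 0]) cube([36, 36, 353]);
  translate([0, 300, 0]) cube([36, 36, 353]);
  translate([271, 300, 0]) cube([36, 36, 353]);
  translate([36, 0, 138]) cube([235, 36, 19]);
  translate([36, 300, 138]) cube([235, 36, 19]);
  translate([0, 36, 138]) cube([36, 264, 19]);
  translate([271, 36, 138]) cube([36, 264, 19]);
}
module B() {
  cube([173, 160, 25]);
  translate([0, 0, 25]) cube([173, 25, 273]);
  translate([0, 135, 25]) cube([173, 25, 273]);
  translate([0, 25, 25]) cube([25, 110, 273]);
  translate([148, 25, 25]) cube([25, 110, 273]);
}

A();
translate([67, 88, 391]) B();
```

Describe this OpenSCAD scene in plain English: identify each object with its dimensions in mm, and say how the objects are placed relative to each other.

A is a four-legged stool. The seat is 307×336 mm, 38 mm thick, top at z = 391 mm. It stands on four square legs, each 36×36 mm in cross-section, from z = 0 to the seat underside, each flush with a corner of the seat. Four stretchers, 36 mm wide and 19 mm tall, connect adjacent legs with their undersides at z = 138 mm, each running between the inner faces of the legs it joins and aligned with the legs' outer faces on the other axis.

B is an open storage box with external size 173×160×298 mm and wall thickness 25 mm (the base is also 25 mm thick). The base covers the whole footprint; the four walls stand on the base, with the y-facing walls full-width and the x-facing walls fitting between their inner faces.

The open box is on top of the stool, centred.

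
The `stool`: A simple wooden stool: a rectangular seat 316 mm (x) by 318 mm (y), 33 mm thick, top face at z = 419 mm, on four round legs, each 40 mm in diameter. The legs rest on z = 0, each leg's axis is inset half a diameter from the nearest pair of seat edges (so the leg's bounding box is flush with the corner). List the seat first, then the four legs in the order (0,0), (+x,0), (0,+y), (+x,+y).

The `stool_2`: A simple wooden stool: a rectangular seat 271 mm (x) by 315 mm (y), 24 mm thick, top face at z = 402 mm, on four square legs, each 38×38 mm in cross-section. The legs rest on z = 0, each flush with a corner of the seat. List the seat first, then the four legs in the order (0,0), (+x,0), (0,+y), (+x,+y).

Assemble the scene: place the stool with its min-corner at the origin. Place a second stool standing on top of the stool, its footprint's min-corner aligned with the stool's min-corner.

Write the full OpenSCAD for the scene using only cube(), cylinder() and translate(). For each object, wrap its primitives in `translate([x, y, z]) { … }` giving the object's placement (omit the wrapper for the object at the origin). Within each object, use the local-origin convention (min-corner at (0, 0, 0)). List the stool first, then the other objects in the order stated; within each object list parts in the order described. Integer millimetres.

translate([0, 0, 386]) cube([316, 318, 33]);
translate([20, 20, 0]) cylinder(h = 386, r = 20);
translate([296, 20, 0]) cylinder(h = 386, r = 20);
translate([20, 298, 0]) cylinder(h = 386, r = 20);
translate([296, 298, 0]) cylinder(h = 386, r = 20);
translate([0, 0, 419]) {
  translate([0, 0, 378]) cube([271, 315, 24]);
  cube([38, 38, 378]);
  translate([233, 0, 0]) cube([38, 38, 378]);
  translate([0, 277, 0]) cube([38, 38, 378]);
  translate([233, 277, 0]) cube([38, 38, 378]);
}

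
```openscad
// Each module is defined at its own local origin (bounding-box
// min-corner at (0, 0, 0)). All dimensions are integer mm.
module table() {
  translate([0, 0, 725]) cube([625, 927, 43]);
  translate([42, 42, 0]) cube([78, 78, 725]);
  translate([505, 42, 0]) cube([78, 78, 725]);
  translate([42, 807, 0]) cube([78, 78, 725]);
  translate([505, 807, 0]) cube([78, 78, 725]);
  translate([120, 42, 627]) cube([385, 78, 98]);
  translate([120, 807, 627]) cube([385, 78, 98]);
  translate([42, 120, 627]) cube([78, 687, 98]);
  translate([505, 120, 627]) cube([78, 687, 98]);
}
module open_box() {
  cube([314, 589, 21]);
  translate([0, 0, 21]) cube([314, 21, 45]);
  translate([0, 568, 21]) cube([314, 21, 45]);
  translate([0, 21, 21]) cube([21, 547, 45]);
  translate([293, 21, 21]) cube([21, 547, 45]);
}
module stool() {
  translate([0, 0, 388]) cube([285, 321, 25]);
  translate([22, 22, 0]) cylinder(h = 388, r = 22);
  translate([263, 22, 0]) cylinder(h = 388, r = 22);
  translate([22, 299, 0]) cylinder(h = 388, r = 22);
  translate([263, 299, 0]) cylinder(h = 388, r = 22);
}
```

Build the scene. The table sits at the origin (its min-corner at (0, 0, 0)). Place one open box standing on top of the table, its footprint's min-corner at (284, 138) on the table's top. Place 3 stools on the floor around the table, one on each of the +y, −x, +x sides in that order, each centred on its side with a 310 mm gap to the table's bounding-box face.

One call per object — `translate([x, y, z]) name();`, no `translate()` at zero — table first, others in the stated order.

table();
translate([284, 138, 768]) open_box();
translate([170, 1237, 0]) stool();
translate([-595, 303, 0]) stool();
translate([935, 303, 0]) stool();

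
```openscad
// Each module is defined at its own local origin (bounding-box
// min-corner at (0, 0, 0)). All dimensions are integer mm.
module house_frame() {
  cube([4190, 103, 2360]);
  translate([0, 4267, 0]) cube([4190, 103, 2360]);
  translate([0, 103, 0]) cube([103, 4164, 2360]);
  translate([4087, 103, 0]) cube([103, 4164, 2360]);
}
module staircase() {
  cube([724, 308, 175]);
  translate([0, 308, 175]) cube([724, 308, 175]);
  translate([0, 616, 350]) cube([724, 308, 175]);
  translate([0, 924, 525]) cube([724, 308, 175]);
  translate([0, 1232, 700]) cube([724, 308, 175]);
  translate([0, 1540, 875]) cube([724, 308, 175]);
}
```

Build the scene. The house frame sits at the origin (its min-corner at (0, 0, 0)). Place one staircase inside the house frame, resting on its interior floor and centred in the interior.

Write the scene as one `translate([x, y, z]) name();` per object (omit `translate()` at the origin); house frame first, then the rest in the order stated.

house_frame();
translate([1733, 1261, 0]) staircase();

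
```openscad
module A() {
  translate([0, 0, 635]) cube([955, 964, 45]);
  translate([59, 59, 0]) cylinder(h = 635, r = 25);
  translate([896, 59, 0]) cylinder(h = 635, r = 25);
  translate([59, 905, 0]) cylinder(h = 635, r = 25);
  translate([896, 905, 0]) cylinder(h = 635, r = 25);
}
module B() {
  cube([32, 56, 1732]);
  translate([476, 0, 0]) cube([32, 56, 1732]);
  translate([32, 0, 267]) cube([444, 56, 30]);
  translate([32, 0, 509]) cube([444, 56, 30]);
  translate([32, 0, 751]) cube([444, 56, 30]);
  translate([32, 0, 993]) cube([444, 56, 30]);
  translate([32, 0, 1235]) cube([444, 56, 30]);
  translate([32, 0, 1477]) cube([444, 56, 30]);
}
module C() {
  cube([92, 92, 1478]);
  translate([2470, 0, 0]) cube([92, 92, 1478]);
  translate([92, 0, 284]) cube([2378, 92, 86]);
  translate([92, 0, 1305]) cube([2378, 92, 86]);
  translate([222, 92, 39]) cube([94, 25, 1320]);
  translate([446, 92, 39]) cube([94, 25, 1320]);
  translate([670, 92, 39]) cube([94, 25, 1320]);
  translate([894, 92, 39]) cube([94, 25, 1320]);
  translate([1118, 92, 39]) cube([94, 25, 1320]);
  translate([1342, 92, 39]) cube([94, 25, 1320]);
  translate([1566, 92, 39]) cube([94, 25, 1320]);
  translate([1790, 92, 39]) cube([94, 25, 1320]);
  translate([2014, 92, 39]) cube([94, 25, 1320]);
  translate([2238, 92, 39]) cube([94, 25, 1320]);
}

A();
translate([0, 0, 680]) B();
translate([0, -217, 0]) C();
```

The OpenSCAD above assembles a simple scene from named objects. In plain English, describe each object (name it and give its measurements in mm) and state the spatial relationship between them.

A is a table: top 955 mm (x) × 964 mm (y), 45 mm thick, upper face at z = 680 mm, on four round legs of 50 mm diameter, each leg's bounding box inset 34 mm from the nearest pair of top edges, running from z = 0 to the bottom of the top.

B is a wooden ladder with two side rails of 32×56 mm section and 1732 mm height, set 508 mm apart overall. Between them run 6 rectangular rungs (56 mm deep, 30 mm thick), front faces flush with the rails' −y face. The bottom of the first rung is 267 mm above the floor and each subsequent rung is 242 mm higher than the one below.

C is a fence section. Two 92×92 mm posts, 1478 mm tall, stand on the floor with a clear span of 2378 mm between their inner faces. Two horizontal rails of 92×86 mm section span the gap between the posts with their undersides at z = 284 mm and z = 1305 mm, flush with the posts' −y face. 10 pickets, each 94 mm wide, 25 mm thick and 1320 mm tall, are fixed to the +y face of the rails with their bottoms at z = 39 mm, evenly spaced across the span with equal gaps (rounded down to the nearest mm) at the −x end and between each pair — any rounding remainder accumulates at the +x end.

The ladder is on top of the table. The fence section is on the floor beside the table on its −y side.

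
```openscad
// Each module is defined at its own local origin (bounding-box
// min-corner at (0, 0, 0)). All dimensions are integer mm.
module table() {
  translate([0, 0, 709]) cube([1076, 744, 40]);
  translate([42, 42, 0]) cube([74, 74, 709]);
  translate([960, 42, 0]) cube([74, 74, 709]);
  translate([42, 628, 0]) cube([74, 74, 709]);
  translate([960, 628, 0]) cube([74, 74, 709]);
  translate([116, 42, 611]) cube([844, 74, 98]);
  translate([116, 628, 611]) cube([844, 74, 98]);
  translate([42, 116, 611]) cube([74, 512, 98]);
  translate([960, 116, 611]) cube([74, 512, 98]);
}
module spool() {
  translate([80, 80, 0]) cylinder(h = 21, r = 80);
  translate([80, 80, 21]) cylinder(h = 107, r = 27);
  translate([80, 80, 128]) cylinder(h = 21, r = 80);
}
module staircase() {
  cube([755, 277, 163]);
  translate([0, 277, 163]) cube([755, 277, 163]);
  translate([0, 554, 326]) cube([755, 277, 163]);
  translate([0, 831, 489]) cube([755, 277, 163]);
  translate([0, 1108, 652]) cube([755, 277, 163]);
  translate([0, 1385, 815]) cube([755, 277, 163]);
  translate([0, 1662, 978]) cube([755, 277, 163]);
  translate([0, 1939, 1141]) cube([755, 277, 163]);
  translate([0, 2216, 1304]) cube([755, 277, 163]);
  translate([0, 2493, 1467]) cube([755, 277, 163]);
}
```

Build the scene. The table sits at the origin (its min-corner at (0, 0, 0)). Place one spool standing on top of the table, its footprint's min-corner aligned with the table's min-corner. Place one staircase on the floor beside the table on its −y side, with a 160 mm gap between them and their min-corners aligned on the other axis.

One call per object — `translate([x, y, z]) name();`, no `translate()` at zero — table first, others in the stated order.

table();
translate([0, 0, 749]) spool();
translate([0, -2930, 0]) staircase();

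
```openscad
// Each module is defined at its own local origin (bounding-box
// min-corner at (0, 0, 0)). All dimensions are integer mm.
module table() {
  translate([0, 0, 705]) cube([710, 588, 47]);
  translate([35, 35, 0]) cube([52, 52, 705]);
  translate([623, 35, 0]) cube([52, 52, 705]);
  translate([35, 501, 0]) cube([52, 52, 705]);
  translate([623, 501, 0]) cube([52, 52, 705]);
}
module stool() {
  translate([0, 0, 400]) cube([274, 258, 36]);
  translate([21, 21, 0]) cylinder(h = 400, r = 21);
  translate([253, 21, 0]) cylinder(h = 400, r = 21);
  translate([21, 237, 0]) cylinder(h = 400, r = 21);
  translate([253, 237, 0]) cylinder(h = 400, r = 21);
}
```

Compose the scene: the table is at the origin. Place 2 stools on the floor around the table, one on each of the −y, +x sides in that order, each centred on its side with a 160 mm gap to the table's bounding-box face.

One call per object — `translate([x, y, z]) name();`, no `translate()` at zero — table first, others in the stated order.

table();
translate([218, -418, 0]) stool();
translate([870, 165, 0]) stool();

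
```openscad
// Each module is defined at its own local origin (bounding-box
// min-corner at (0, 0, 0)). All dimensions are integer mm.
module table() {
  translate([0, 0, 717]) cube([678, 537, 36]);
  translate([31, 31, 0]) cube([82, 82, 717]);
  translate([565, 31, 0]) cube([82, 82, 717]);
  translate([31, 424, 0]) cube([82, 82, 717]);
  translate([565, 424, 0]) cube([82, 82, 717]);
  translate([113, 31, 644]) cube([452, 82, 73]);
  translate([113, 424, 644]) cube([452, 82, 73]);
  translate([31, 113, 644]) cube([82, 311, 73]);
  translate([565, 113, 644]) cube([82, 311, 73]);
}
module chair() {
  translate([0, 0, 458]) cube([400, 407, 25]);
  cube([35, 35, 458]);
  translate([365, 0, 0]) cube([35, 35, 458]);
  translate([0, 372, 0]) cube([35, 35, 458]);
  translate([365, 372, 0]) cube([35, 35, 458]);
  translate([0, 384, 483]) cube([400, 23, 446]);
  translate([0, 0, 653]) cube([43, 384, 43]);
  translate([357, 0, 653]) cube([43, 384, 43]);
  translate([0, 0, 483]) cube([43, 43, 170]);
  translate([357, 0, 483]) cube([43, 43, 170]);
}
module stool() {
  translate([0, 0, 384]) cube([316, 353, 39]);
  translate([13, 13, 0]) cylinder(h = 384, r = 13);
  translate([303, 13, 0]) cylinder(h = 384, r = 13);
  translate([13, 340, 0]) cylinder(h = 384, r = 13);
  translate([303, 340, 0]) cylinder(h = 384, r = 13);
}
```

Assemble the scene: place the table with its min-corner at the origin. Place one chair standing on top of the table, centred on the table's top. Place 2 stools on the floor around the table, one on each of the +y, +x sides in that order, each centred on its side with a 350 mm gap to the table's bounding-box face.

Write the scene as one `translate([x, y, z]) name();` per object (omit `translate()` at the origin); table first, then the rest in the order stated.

table();
translate([139, 65, 753]) chair();
translate([181, 887, 0]) stool();
translate([1028, 92, 0]) stool();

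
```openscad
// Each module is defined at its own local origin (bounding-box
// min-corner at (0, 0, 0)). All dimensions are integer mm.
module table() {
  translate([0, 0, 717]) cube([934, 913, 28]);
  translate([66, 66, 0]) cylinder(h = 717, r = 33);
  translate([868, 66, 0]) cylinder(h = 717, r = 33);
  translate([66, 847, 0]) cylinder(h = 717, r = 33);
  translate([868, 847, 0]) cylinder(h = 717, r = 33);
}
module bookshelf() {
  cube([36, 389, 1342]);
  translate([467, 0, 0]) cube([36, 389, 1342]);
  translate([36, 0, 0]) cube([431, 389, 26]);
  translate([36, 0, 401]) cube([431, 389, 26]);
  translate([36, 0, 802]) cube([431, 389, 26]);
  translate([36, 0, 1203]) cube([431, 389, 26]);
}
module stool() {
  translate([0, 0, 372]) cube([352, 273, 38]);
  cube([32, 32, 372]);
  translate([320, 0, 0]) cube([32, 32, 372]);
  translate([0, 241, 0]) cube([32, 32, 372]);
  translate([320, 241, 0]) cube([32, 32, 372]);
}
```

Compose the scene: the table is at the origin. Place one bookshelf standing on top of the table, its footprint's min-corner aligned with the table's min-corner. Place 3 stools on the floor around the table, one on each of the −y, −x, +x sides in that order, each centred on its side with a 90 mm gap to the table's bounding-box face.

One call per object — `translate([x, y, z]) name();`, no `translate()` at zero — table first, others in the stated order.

table();
translate([0, 0, 745]) bookshelf();
translate([291, -363, 0]) stool();
translate([-442, 320, 0]) stool();
translate([1024, 320, 0]) stool();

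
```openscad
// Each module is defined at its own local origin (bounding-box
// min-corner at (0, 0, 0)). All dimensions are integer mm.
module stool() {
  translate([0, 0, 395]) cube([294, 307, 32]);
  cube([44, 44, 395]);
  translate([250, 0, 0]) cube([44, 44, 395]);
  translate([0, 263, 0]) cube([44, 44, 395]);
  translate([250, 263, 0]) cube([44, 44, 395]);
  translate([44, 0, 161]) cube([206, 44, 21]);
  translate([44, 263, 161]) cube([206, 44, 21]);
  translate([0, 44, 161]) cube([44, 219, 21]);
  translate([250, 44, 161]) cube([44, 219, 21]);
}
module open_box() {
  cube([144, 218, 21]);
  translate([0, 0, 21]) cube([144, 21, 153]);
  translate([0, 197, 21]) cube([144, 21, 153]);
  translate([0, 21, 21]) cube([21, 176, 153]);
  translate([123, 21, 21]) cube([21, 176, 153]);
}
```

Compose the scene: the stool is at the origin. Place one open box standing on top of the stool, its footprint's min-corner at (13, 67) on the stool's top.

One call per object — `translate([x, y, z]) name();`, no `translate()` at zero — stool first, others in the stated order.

stool();
translate([13, 67, 427]) open_box();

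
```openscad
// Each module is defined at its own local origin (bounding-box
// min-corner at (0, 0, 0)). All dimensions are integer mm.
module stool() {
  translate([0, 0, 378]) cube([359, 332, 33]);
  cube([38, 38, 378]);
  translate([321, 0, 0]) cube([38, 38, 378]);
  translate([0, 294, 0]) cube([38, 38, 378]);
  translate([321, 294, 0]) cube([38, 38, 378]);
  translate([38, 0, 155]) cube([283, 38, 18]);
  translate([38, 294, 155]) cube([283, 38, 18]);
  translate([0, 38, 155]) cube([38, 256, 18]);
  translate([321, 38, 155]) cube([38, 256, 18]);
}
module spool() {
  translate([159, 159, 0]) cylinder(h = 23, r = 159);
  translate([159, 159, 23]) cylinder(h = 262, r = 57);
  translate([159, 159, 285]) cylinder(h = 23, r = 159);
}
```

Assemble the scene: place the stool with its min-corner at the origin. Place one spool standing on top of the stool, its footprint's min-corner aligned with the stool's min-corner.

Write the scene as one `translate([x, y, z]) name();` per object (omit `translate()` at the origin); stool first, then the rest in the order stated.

stool();
translate([0, 0, 411]) spool();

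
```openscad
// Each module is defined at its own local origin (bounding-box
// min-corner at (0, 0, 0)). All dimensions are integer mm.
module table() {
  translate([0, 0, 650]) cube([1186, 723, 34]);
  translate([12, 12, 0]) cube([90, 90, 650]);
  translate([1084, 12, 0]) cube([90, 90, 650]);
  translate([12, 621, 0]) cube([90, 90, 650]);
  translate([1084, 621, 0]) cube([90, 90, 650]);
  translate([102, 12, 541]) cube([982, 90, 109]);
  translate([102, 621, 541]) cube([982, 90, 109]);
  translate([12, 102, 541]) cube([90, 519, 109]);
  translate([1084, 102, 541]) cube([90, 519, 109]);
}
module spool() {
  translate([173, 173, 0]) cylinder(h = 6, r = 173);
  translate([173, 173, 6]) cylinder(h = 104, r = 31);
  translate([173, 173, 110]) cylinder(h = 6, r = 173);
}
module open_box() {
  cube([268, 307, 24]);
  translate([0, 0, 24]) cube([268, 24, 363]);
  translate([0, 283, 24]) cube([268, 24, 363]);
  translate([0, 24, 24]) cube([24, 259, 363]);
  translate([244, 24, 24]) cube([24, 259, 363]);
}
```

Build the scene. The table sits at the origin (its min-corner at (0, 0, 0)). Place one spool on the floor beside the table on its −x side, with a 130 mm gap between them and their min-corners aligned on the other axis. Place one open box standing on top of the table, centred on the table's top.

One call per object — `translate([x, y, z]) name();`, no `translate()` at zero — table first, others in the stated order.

table();
translate([-476, 0, 0]) spool();
translate([459, 208, 684]) open_box();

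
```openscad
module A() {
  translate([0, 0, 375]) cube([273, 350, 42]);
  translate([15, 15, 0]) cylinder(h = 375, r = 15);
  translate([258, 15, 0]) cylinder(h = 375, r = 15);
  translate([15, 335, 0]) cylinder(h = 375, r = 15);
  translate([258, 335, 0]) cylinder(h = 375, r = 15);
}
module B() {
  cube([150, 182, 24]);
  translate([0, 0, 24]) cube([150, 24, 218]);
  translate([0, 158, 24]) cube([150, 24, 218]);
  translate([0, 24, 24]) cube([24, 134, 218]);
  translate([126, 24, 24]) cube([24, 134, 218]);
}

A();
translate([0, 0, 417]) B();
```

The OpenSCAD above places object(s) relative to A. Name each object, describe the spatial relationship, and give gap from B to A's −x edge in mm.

The open box's min-x is at 0; the stool's min-x is 0; gap = 0 mm.

A is a stool. B is an open box. The open box is on top of the stool. The gap from the open box to the stool's −x edge is 0 mm.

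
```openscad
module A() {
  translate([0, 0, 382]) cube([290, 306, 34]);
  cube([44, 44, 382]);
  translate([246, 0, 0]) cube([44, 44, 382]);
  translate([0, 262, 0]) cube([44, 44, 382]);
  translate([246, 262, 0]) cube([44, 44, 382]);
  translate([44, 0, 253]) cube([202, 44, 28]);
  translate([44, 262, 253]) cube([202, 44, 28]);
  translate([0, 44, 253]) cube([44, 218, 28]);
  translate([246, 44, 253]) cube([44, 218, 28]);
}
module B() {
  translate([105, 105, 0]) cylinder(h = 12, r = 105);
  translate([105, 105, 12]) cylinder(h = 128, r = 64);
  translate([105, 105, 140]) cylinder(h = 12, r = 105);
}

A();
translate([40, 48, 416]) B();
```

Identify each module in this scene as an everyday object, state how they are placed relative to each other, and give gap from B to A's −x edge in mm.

A is a stool. B is a spool. The spool is on top of the stool, centred. The gap from the spool to the stool's −x edge is 40 mm.

The spool's min-x is at 40; the stool's min-x is 0; gap = 40 mm.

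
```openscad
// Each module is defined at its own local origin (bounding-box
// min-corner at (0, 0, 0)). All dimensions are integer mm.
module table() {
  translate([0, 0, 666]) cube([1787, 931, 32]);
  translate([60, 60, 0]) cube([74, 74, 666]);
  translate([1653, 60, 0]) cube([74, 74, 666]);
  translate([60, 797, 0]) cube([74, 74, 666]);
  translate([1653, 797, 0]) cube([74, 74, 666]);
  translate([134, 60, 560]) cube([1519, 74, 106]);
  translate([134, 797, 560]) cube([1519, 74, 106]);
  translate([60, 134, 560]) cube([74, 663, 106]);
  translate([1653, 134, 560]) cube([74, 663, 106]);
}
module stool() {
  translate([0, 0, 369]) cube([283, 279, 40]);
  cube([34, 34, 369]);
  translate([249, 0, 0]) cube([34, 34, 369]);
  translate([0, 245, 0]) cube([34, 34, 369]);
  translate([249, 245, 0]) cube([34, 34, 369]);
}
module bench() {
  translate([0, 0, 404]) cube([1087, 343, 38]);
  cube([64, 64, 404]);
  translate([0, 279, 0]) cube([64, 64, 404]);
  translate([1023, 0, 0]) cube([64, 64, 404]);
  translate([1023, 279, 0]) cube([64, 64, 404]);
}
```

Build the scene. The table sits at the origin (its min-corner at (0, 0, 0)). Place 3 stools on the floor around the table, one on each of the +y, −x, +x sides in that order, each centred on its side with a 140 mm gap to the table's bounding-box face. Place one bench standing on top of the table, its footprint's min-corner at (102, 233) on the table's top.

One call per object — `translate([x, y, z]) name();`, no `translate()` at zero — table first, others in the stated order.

table();
translate([752, 1071, 0]) stool();
translate([-423, 326, 0]) stool();
translate([1927, 326, 0]) stool();
translate([102, 233, 698]) bench();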